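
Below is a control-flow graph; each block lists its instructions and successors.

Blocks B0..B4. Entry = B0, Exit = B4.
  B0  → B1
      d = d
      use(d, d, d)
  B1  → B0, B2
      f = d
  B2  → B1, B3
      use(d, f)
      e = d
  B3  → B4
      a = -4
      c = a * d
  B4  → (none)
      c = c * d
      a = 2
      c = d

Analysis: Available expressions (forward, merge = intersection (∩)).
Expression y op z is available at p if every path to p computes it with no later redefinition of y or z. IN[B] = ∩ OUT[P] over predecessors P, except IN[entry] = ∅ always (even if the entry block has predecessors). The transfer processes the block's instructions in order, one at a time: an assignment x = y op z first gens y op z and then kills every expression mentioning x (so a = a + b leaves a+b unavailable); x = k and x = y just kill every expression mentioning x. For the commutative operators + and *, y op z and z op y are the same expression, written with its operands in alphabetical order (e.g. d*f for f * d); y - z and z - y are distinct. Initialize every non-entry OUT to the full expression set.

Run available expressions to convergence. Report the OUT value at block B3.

Per-block solution:
  B0:  IN={}  OUT={}
  B1:  IN={}  OUT={}
  B2:  IN={}  OUT={}
  B3:  IN={}  OUT={a*d}
  B4:  IN={a*d}  OUT={}

Merge at B3: IN[B3] = OUT[B2] = {}
Applying B3's transfer function to that IN value gives OUT[B3] (row B3 above).

Answer: {a*d}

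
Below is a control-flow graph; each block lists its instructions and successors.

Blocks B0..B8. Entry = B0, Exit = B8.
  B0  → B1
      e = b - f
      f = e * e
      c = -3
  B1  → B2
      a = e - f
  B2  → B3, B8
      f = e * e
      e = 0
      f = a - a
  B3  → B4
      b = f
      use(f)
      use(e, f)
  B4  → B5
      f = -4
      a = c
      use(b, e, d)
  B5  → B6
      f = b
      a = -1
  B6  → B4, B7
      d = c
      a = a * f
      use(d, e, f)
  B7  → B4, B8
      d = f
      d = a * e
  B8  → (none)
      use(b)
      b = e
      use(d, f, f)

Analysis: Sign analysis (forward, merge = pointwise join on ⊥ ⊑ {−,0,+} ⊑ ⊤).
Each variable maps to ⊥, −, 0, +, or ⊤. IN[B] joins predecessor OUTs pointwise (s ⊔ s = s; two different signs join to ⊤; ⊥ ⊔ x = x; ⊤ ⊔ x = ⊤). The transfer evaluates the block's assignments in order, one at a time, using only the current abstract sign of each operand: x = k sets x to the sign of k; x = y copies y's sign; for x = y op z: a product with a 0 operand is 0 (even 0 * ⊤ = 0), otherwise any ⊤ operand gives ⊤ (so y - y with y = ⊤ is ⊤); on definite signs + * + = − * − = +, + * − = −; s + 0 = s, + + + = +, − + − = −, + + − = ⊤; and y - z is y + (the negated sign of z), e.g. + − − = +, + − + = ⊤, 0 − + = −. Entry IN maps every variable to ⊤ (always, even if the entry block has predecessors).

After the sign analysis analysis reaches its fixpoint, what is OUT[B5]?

Answer: {a: -, b: ⊤, c: -, d: ⊤, e: 0, f: ⊤}

Trace:
Fixpoint table:
  B0:   IN=(all ⊤)   OUT={c:-; rest ⊤}
  B1:   IN={c:-; rest ⊤}   OUT={c:-; rest ⊤}
  B2:   IN={c:-; rest ⊤}   OUT={c:-, e:0; rest ⊤}
  B3:   IN={c:-, e:0; rest ⊤}   OUT={c:-, e:0; rest ⊤}
  B4:   IN={c:-, e:0; rest ⊤}   OUT={a:-, c:-, e:0, f:-; rest ⊤}
  B5:   IN={a:-, c:-, e:0, f:-; rest ⊤}   OUT={a:-, c:-, e:0; rest ⊤}
  B6:   IN={a:-, c:-, e:0; rest ⊤}   OUT={c:-, d:-, e:0; rest ⊤}
  B7:   IN={c:-, d:-, e:0; rest ⊤}   OUT={c:-, d:0, e:0; rest ⊤}
  B8:   IN={c:-, e:0; rest ⊤}   OUT={b:0, c:-, e:0; rest ⊤}

Merge at B5: IN[B5] = OUT[B4] = {a: -, b: ⊤, c: -, d: ⊤, e: 0, f: -}
Applying B5's transfer function to that IN value gives OUT[B5] (row B5 above).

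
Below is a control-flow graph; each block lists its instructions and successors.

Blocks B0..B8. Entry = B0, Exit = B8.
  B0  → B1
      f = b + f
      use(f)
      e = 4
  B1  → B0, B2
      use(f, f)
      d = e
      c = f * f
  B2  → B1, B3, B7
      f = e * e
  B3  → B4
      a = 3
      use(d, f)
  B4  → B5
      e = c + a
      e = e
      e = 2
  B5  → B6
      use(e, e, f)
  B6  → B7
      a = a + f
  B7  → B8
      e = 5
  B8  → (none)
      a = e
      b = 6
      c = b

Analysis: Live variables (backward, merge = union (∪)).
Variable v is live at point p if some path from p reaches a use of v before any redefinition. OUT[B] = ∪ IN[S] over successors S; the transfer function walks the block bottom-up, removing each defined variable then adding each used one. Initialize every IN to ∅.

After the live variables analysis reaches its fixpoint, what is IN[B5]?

Answer: {a, e, f}

Derivation:
Fixpoint table:
  B0:   IN={b, f}   OUT={b, e, f}
  B1:   IN={b, e, f}   OUT={b, c, d, e, f}
  B2:   IN={b, c, d, e}   OUT={b, c, d, e, f}
  B3:   IN={c, d, f}   OUT={a, c, f}
  B4:   IN={a, c, f}   OUT={a, e, f}
  B5:   IN={a, e, f}   OUT={a, f}
  B6:   IN={a, f}   OUT={}
  B7:   IN={}   OUT={e}
  B8:   IN={e}   OUT={}

Merge at B5: OUT[B5] = IN[B6] = {a, f}
Applying B5's transfer function to that OUT value gives IN[B5] (row B5 above).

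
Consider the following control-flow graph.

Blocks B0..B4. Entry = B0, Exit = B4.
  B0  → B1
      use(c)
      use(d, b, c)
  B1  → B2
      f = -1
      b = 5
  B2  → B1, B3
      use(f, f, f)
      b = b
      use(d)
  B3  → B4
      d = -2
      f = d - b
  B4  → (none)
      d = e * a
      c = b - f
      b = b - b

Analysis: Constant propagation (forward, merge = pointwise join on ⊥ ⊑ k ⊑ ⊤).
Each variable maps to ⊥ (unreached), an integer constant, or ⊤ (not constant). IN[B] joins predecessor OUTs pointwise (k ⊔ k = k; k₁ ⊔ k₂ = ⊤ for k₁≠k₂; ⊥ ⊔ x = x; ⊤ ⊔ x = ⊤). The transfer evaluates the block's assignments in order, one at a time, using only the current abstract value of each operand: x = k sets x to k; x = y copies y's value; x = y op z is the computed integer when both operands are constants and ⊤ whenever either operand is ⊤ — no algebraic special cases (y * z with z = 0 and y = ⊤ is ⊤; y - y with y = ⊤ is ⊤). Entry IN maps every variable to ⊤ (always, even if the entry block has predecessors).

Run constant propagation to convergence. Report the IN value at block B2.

Answer: {a: ⊤, b: 5, c: ⊤, d: ⊤, e: ⊤, f: -1}

Trace:
Per-block solution:
  B0:  IN=(all ⊤)  OUT=(all ⊤)
  B1:  IN=(all ⊤)  OUT={b:5, f:-1; rest ⊤}
  B2:  IN={b:5, f:-1; rest ⊤}  OUT={b:5, f:-1; rest ⊤}
  B3:  IN={b:5, f:-1; rest ⊤}  OUT={b:5, d:-2, f:-7; rest ⊤}
  B4:  IN={b:5, d:-2, f:-7; rest ⊤}  OUT={b:0, c:12, f:-7; rest ⊤}

Merge at B2: IN[B2] = OUT[B1] = {a: ⊤, b: 5, c: ⊤, d: ⊤, e: ⊤, f: -1}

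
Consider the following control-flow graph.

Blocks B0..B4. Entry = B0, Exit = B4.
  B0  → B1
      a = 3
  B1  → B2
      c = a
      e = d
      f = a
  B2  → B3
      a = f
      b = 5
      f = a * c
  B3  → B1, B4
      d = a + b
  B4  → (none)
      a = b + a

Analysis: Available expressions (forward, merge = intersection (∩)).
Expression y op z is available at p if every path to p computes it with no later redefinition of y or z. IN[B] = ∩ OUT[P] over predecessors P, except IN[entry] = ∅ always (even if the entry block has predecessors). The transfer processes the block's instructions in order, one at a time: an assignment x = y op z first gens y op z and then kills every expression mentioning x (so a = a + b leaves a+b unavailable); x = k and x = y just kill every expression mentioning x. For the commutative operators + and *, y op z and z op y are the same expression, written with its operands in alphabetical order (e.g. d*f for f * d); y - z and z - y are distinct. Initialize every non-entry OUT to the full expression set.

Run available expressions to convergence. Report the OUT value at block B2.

Answer: {a*c}

Derivation:
Per-block solution:
  B0:  IN={}  OUT={}
  B1:  IN={}  OUT={}
  B2:  IN={}  OUT={a*c}
  B3:  IN={a*c}  OUT={a*c, a+b}
  B4:  IN={a*c, a+b}  OUT={}

Merge at B2: IN[B2] = OUT[B1] = {}
Applying B2's transfer function to that IN value gives OUT[B2] (row B2 above).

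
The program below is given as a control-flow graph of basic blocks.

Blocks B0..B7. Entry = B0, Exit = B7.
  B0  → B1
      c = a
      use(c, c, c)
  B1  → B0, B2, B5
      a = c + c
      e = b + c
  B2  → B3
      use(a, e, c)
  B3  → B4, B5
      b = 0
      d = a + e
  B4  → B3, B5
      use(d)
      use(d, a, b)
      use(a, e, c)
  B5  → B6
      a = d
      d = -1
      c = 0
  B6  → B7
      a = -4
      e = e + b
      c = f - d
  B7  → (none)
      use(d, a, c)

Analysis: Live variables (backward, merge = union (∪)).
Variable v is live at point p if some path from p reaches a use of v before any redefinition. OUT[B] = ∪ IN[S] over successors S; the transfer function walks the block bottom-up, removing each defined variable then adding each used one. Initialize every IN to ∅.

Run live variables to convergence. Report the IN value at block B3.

Answer: {a, c, e, f}

Trace:
Per-block solution:
  B0:  IN={a, b, d, f}  OUT={b, c, d, f}
  B1:  IN={b, c, d, f}  OUT={a, b, c, d, e, f}
  B2:  IN={a, c, e, f}  OUT={a, c, e, f}
  B3:  IN={a, c, e, f}  OUT={a, b, c, d, e, f}
  B4:  IN={a, b, c, d, e, f}  OUT={a, b, c, d, e, f}
  B5:  IN={b, d, e, f}  OUT={b, d, e, f}
  B6:  IN={b, d, e, f}  OUT={a, c, d}
  B7:  IN={a, c, d}  OUT={}

Merge at B3: OUT[B3] = IN[B4] ⊔ IN[B5] = {a, b, c, d, e, f}
Applying B3's transfer function to that OUT value gives IN[B3] (row B3 above).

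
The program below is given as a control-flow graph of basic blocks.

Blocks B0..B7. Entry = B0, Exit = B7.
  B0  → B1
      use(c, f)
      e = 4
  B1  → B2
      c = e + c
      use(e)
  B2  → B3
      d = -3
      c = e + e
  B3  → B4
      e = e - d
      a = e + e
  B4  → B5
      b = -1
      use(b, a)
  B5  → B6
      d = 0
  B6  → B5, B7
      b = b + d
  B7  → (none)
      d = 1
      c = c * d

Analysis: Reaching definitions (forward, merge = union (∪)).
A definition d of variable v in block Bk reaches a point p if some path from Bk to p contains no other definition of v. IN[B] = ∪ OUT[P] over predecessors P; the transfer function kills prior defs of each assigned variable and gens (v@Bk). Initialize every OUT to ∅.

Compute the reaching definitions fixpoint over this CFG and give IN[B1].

Fixpoint table:
  B0:  IN={}  OUT={e@B0}
  B1:  IN={e@B0}  OUT={c@B1, e@B0}
  B2:  IN={c@B1, e@B0}  OUT={c@B2, d@B2, e@B0}
  B3:  IN={c@B2, d@B2, e@B0}  OUT={a@B3, c@B2, d@B2, e@B3}
  B4:  IN={a@B3, c@B2, d@B2, e@B3}  OUT={a@B3, b@B4, c@B2, d@B2, e@B3}
  B5:  IN={a@B3, b@B4, b@B6, c@B2, d@B2, d@B5, e@B3}  OUT={a@B3, b@B4, b@B6, c@B2, d@B5, e@B3}
  B6:  IN={a@B3, b@B4, b@B6, c@B2, d@B5, e@B3}  OUT={a@B3, b@B6, c@B2, d@B5, e@B3}
  B7:  IN={a@B3, b@B6, c@B2, d@B5, e@B3}  OUT={a@B3, b@B6, c@B7, d@B7, e@B3}

Merge at B1: IN[B1] = OUT[B0] = {e@B0}

Answer: {e@B0}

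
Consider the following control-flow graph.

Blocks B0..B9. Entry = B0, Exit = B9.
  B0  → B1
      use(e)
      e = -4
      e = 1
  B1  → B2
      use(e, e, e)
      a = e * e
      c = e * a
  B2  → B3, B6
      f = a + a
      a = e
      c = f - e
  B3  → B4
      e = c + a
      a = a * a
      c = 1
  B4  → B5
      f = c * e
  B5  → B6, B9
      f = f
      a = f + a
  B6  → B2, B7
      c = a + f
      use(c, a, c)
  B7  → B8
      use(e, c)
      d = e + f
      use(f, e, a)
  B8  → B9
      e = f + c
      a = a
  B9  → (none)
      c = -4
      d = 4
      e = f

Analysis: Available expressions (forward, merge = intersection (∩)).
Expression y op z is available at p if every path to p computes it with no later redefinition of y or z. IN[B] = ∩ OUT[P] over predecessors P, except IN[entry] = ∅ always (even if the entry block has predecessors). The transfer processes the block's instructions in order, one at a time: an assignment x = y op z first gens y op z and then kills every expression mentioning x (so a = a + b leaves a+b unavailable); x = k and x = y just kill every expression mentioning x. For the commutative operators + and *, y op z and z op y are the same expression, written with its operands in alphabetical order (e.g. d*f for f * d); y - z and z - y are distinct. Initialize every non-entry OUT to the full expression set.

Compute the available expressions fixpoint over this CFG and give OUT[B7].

Fixpoint table:
  B0:   IN={}   OUT={}
  B1:   IN={}   OUT={a*e, e*e}
  B2:   IN={}   OUT={f-e}
  B3:   IN={f-e}   OUT={}
  B4:   IN={}   OUT={c*e}
  B5:   IN={c*e}   OUT={c*e}
  B6:   IN={}   OUT={a+f}
  B7:   IN={a+f}   OUT={a+f, e+f}
  B8:   IN={a+f, e+f}   OUT={c+f}
  B9:   IN={}   OUT={}

Merge at B7: IN[B7] = OUT[B6] = {a+f}
Applying B7's transfer function to that IN value gives OUT[B7] (row B7 above).

Answer: {a+f, e+f}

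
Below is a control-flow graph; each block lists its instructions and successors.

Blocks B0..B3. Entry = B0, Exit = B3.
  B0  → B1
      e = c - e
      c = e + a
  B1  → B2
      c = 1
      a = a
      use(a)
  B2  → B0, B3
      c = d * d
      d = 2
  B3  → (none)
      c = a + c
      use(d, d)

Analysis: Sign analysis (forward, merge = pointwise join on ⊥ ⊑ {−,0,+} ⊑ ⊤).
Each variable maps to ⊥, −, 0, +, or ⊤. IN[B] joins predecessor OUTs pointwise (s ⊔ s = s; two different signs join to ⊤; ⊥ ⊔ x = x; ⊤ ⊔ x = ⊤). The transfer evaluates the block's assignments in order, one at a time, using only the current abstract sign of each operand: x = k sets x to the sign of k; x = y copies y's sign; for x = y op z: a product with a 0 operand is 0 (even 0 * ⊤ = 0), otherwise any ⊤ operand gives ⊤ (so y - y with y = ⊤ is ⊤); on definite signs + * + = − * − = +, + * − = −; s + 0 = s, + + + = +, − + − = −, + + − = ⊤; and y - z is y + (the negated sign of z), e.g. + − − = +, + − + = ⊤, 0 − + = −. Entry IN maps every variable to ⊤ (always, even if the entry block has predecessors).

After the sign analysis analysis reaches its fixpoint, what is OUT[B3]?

Answer: {a: ⊤, b: ⊤, c: ⊤, d: +, e: ⊤, f: ⊤}

Trace:
Per-block solution:
  B0:  IN=(all ⊤)  OUT=(all ⊤)
  B1:  IN=(all ⊤)  OUT={c:+; rest ⊤}
  B2:  IN={c:+; rest ⊤}  OUT={d:+; rest ⊤}
  B3:  IN={d:+; rest ⊤}  OUT={d:+; rest ⊤}

Merge at B3: IN[B3] = OUT[B2] = {a: ⊤, b: ⊤, c: ⊤, d: +, e: ⊤, f: ⊤}
Applying B3's transfer function to that IN value gives OUT[B3] (row B3 above).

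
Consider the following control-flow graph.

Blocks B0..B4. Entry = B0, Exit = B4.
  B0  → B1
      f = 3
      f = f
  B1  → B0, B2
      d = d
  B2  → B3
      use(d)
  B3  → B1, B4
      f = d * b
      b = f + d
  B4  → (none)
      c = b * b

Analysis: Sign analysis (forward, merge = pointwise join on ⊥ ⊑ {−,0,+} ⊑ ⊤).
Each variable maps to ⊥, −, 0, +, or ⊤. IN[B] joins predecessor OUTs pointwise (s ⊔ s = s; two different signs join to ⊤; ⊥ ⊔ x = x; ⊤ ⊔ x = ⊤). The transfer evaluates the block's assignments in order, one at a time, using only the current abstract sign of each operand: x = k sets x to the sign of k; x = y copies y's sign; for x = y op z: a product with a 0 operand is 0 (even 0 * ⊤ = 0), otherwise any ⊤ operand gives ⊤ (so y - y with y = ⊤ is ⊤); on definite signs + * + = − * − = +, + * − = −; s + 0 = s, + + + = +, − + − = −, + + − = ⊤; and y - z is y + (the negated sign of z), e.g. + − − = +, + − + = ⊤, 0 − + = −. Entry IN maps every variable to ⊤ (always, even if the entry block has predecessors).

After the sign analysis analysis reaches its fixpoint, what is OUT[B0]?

Answer: {a: ⊤, b: ⊤, c: ⊤, d: ⊤, e: ⊤, f: +}

Trace:
Fixpoint table:
  B0:   IN=(all ⊤)   OUT={f:+; rest ⊤}
  B1:   IN=(all ⊤)   OUT=(all ⊤)
  B2:   IN=(all ⊤)   OUT=(all ⊤)
  B3:   IN=(all ⊤)   OUT=(all ⊤)
  B4:   IN=(all ⊤)   OUT=(all ⊤)

Merge at B0 (entry node, so the boundary value (all ⊤) is joined with the incoming edge(s)): IN[B0] = (all ⊤) ⊔ OUT[B1] = {a: ⊤, b: ⊤, c: ⊤, d: ⊤, e: ⊤, f: ⊤}
Applying B0's transfer function to that IN value gives OUT[B0] (row B0 above).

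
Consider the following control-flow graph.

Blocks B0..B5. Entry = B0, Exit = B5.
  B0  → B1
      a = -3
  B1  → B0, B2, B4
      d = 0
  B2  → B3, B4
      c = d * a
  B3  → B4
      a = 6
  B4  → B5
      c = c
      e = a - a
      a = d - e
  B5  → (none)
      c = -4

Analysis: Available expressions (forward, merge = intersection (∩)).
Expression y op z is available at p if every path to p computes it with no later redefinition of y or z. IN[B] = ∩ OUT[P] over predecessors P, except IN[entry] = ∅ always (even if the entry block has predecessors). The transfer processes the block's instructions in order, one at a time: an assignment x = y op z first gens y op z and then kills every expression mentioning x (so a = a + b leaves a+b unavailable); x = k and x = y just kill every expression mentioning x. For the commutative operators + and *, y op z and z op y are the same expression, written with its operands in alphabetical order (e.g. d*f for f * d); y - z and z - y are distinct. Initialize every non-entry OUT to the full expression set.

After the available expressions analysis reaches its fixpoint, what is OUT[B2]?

Per-block solution:
  B0: | IN={} | OUT={}
  B1: | IN={} | OUT={}
  B2: | IN={} | OUT={a*d}
  B3: | IN={a*d} | OUT={}
  B4: | IN={} | OUT={d-e}
  B5: | IN={d-e} | OUT={d-e}

Merge at B2: IN[B2] = OUT[B1] = {}
Applying B2's transfer function to that IN value gives OUT[B2] (row B2 above).

Answer: {a*d}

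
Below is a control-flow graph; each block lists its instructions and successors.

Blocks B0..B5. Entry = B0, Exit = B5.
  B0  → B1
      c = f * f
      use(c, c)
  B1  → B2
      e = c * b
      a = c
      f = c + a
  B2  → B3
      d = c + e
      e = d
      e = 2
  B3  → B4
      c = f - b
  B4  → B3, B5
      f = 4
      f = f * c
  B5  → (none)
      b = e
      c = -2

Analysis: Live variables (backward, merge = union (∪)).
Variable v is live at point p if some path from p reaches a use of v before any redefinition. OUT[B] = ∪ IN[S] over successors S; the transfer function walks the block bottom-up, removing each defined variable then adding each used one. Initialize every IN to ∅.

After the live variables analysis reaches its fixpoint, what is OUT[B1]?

Per-block solution:
  B0:  IN={b, f}  OUT={b, c}
  B1:  IN={b, c}  OUT={b, c, e, f}
  B2:  IN={b, c, e, f}  OUT={b, e, f}
  B3:  IN={b, e, f}  OUT={b, c, e}
  B4:  IN={b, c, e}  OUT={b, e, f}
  B5:  IN={e}  OUT={}

Merge at B1: OUT[B1] = IN[B2] = {b, c, e, f}

Answer: {b, c, e, f}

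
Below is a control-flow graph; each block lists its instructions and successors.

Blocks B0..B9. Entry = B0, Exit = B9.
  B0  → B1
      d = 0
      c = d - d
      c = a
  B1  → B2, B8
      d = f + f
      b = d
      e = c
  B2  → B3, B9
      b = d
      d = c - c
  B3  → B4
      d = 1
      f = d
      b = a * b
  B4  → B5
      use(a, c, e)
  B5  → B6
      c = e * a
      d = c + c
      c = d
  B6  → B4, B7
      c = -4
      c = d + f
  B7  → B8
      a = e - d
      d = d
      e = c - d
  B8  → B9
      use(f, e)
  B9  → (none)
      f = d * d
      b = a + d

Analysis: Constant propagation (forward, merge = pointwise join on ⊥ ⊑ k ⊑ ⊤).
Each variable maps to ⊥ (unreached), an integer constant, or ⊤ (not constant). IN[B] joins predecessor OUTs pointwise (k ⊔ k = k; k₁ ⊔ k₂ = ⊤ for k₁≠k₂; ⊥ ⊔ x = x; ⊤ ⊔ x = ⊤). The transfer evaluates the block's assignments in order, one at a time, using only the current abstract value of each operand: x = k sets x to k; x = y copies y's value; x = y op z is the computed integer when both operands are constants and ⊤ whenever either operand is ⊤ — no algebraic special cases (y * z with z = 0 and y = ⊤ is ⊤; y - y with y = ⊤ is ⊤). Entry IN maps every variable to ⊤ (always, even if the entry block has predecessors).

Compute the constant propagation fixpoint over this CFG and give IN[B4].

Converged values:
  B0:  IN=(all ⊤)  OUT={d:0; rest ⊤}
  B1:  IN={d:0; rest ⊤}  OUT=(all ⊤)
  B2:  IN=(all ⊤)  OUT=(all ⊤)
  B3:  IN=(all ⊤)  OUT={d:1, f:1; rest ⊤}
  B4:  IN={f:1; rest ⊤}  OUT={f:1; rest ⊤}
  B5:  IN={f:1; rest ⊤}  OUT={f:1; rest ⊤}
  B6:  IN={f:1; rest ⊤}  OUT={f:1; rest ⊤}
  B7:  IN={f:1; rest ⊤}  OUT={f:1; rest ⊤}
  B8:  IN=(all ⊤)  OUT=(all ⊤)
  B9:  IN=(all ⊤)  OUT=(all ⊤)

Merge at B4: IN[B4] = OUT[B3] ⊔ OUT[B6] = {a: ⊤, b: ⊤, c: ⊤, d: ⊤, e: ⊤, f: 1}

Answer: {a: ⊤, b: ⊤, c: ⊤, d: ⊤, e: ⊤, f: 1}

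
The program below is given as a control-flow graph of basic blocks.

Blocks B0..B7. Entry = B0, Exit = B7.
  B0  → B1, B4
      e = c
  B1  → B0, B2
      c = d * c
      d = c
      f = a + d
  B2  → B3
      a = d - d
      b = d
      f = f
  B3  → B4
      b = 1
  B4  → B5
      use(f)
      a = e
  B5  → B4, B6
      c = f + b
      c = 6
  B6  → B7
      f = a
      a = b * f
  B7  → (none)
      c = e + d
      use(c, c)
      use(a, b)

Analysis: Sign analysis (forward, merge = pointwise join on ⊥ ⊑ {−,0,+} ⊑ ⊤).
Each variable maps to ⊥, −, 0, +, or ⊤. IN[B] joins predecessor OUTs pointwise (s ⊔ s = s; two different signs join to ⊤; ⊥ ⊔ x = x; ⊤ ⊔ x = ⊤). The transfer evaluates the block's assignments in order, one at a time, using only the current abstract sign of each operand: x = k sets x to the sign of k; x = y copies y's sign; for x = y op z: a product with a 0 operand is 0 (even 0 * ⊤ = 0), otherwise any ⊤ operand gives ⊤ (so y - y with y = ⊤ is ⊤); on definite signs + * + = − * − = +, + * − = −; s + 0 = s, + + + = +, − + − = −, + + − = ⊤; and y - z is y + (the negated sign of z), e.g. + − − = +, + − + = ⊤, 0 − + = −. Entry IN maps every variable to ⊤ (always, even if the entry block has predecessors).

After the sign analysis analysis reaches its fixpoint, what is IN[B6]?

Answer: {a: ⊤, b: ⊤, c: +, d: ⊤, e: ⊤, f: ⊤}

Working:
Fixpoint table:
  B0:  IN=(all ⊤)  OUT=(all ⊤)
  B1:  IN=(all ⊤)  OUT=(all ⊤)
  B2:  IN=(all ⊤)  OUT=(all ⊤)
  B3:  IN=(all ⊤)  OUT={b:+; rest ⊤}
  B4:  IN=(all ⊤)  OUT=(all ⊤)
  B5:  IN=(all ⊤)  OUT={c:+; rest ⊤}
  B6:  IN={c:+; rest ⊤}  OUT={c:+; rest ⊤}
  B7:  IN={c:+; rest ⊤}  OUT=(all ⊤)

Merge at B6: IN[B6] = OUT[B5] = {a: ⊤, b: ⊤, c: +, d: ⊤, e: ⊤, f: ⊤}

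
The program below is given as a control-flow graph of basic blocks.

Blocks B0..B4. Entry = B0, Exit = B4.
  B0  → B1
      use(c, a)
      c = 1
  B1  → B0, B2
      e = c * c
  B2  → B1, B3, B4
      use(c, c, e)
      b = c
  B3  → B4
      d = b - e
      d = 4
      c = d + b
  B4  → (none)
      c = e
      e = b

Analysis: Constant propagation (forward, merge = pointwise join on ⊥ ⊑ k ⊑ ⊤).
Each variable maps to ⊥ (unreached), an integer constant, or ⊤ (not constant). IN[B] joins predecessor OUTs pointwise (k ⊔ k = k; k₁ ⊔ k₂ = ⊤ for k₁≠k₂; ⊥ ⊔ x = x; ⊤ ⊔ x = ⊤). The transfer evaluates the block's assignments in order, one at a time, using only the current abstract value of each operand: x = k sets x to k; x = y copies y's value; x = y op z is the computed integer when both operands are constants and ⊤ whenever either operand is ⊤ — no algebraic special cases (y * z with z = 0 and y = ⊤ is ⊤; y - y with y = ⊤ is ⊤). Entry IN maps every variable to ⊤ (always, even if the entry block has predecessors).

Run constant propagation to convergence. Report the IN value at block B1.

Answer: {a: ⊤, b: ⊤, c: 1, d: ⊤, e: ⊤, f: ⊤}

Working:
Fixpoint table:
  B0:  IN=(all ⊤)  OUT={c:1; rest ⊤}
  B1:  IN={c:1; rest ⊤}  OUT={c:1, e:1; rest ⊤}
  B2:  IN={c:1, e:1; rest ⊤}  OUT={b:1, c:1, e:1; rest ⊤}
  B3:  IN={b:1, c:1, e:1; rest ⊤}  OUT={b:1, c:5, d:4, e:1; rest ⊤}
  B4:  IN={b:1, e:1; rest ⊤}  OUT={b:1, c:1, e:1; rest ⊤}

Merge at B1: IN[B1] = OUT[B0] ⊔ OUT[B2] = {a: ⊤, b: ⊤, c: 1, d: ⊤, e: ⊤, f: ⊤}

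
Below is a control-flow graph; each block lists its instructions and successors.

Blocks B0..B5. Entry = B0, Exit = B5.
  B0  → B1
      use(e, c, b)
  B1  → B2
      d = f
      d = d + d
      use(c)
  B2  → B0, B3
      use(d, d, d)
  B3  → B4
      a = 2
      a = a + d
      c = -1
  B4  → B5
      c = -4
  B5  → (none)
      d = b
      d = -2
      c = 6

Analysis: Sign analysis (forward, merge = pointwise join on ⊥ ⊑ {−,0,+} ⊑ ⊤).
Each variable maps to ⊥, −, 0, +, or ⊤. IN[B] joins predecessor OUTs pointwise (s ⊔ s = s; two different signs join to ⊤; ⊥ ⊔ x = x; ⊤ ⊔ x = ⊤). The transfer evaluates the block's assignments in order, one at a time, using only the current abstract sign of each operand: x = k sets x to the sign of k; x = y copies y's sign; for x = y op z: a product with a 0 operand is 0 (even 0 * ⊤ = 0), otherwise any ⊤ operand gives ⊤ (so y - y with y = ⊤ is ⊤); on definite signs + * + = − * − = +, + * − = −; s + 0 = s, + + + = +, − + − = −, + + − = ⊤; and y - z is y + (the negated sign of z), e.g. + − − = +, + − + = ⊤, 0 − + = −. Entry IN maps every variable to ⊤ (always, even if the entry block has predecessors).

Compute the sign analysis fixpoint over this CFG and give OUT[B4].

Answer: {a: ⊤, b: ⊤, c: -, d: ⊤, e: ⊤, f: ⊤}

Trace:
Converged values:
  B0:  IN=(all ⊤)  OUT=(all ⊤)
  B1:  IN=(all ⊤)  OUT=(all ⊤)
  B2:  IN=(all ⊤)  OUT=(all ⊤)
  B3:  IN=(all ⊤)  OUT={c:-; rest ⊤}
  B4:  IN={c:-; rest ⊤}  OUT={c:-; rest ⊤}
  B5:  IN={c:-; rest ⊤}  OUT={c:+, d:-; rest ⊤}

Merge at B4: IN[B4] = OUT[B3] = {a: ⊤, b: ⊤, c: -, d: ⊤, e: ⊤, f: ⊤}
Applying B4's transfer function to that IN value gives OUT[B4] (row B4 above).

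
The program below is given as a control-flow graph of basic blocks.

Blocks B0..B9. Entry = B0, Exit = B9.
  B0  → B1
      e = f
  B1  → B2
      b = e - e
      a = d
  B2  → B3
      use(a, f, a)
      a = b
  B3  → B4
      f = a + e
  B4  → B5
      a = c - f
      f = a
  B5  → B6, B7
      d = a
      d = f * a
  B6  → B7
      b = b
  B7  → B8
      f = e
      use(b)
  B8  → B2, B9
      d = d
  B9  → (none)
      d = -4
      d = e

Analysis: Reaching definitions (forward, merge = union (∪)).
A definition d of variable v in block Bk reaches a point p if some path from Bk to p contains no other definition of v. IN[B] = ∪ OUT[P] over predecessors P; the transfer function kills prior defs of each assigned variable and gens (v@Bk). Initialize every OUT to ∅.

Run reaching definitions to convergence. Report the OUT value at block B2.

Fixpoint table:
  B0: | IN={} | OUT={e@B0}
  B1: | IN={e@B0} | OUT={a@B1, b@B1, e@B0}
  B2: | IN={a@B1, a@B4, b@B1, b@B6, d@B8, e@B0, f@B7} | OUT={a@B2, b@B1, b@B6, d@B8, e@B0, f@B7}
  B3: | IN={a@B2, b@B1, b@B6, d@B8, e@B0, f@B7} | OUT={a@B2, b@B1, b@B6, d@B8, e@B0, f@B3}
  B4: | IN={a@B2, b@B1, b@B6, d@B8, e@B0, f@B3} | OUT={a@B4, b@B1, b@B6, d@B8, e@B0, f@B4}
  B5: | IN={a@B4, b@B1, b@B6, d@B8, e@B0, f@B4} | OUT={a@B4, b@B1, b@B6, d@B5, e@B0, f@B4}
  B6: | IN={a@B4, b@B1, b@B6, d@B5, e@B0, f@B4} | OUT={a@B4, b@B6, d@B5, e@B0, f@B4}
  B7: | IN={a@B4, b@B1, b@B6, d@B5, e@B0, f@B4} | OUT={a@B4, b@B1, b@B6, d@B5, e@B0, f@B7}
  B8: | IN={a@B4, b@B1, b@B6, d@B5, e@B0, f@B7} | OUT={a@B4, b@B1, b@B6, d@B8, e@B0, f@B7}
  B9: | IN={a@B4, b@B1, b@B6, d@B8, e@B0, f@B7} | OUT={a@B4, b@B1, b@B6, d@B9, e@B0, f@B7}

Merge at B2: IN[B2] = OUT[B1] ⊔ OUT[B8] = {a@B1, a@B4, b@B1, b@B6, d@B8, e@B0, f@B7}
Applying B2's transfer function to that IN value gives OUT[B2] (row B2 above).

Answer: {a@B2, b@B1, b@B6, d@B8, e@B0, f@B7}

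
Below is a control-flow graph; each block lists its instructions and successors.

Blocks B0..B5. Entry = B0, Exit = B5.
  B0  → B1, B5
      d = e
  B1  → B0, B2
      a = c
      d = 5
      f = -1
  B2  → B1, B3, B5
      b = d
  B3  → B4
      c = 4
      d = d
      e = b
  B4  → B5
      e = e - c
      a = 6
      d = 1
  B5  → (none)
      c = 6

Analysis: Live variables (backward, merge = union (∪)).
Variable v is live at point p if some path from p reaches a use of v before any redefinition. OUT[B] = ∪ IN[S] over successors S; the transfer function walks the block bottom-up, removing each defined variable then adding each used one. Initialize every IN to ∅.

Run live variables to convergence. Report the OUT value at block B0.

Converged values:
  B0:  IN={c, e}  OUT={c, e}
  B1:  IN={c, e}  OUT={c, d, e}
  B2:  IN={c, d, e}  OUT={b, c, d, e}
  B3:  IN={b, d}  OUT={c, e}
  B4:  IN={c, e}  OUT={}
  B5:  IN={}  OUT={}

Merge at B0: OUT[B0] = IN[B1] ⊔ IN[B5] = {c, e}

Answer: {c, e}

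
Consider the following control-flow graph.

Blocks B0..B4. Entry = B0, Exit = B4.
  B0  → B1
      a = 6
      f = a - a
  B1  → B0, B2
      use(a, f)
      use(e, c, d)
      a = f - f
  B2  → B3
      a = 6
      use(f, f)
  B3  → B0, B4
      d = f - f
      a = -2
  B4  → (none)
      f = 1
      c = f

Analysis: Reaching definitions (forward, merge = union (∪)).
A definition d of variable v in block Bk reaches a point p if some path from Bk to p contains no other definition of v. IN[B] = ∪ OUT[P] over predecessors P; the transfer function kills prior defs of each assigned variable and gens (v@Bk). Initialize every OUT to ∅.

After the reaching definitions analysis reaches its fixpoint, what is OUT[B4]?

Answer: {a@B3, c@B4, d@B3, f@B4}

Derivation:
Per-block solution:
  B0: | IN={a@B1, a@B3, d@B3, f@B0} | OUT={a@B0, d@B3, f@B0}
  B1: | IN={a@B0, d@B3, f@B0} | OUT={a@B1, d@B3, f@B0}
  B2: | IN={a@B1, d@B3, f@B0} | OUT={a@B2, d@B3, f@B0}
  B3: | IN={a@B2, d@B3, f@B0} | OUT={a@B3, d@B3, f@B0}
  B4: | IN={a@B3, d@B3, f@B0} | OUT={a@B3, c@B4, d@B3, f@B4}

Merge at B4: IN[B4] = OUT[B3] = {a@B3, d@B3, f@B0}
Applying B4's transfer function to that IN value gives OUT[B4] (row B4 above).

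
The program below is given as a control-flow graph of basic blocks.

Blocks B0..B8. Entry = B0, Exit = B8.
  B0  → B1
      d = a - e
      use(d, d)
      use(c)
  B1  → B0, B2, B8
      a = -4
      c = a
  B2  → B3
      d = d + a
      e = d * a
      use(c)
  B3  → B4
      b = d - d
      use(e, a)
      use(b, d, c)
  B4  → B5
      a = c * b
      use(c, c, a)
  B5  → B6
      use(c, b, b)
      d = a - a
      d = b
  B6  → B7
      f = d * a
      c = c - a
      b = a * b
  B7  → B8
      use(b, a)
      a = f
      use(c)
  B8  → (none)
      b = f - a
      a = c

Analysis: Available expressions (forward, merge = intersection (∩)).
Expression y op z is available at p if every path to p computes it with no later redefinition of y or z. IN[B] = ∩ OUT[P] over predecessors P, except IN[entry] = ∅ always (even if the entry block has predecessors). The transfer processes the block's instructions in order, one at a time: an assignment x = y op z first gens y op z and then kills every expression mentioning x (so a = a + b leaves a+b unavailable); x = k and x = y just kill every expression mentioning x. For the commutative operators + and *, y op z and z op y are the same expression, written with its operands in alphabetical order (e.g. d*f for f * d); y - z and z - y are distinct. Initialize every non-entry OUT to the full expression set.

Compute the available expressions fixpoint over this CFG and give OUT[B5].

Answer: {a-a, b*c}

Derivation:
Per-block solution:
  B0:  IN={}  OUT={a-e}
  B1:  IN={a-e}  OUT={}
  B2:  IN={}  OUT={a*d}
  B3:  IN={a*d}  OUT={a*d, d-d}
  B4:  IN={a*d, d-d}  OUT={b*c, d-d}
  B5:  IN={b*c, d-d}  OUT={a-a, b*c}
  B6:  IN={a-a, b*c}  OUT={a*d, a-a}
  B7:  IN={a*d, a-a}  OUT={}
  B8:  IN={}  OUT={}

Merge at B5: IN[B5] = OUT[B4] = {b*c, d-d}
Applying B5's transfer function to that IN value gives OUT[B5] (row B5 above).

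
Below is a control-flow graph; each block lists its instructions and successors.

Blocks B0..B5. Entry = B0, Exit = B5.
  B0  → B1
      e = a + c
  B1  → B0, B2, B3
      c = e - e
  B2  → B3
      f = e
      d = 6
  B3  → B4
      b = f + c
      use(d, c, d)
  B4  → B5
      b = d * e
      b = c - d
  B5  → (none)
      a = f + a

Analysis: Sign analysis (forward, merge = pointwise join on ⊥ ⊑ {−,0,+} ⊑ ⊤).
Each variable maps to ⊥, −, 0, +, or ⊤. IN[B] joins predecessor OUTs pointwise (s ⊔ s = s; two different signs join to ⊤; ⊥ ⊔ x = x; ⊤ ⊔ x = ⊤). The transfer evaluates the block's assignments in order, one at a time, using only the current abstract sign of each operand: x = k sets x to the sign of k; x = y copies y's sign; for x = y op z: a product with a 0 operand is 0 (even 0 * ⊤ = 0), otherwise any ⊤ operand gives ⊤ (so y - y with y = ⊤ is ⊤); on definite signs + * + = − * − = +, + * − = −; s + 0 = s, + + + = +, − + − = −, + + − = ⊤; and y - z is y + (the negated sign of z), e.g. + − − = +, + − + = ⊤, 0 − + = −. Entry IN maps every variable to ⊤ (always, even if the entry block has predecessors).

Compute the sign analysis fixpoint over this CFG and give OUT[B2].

Fixpoint table:
  B0: | IN=(all ⊤) | OUT=(all ⊤)
  B1: | IN=(all ⊤) | OUT=(all ⊤)
  B2: | IN=(all ⊤) | OUT={d:+; rest ⊤}
  B3: | IN=(all ⊤) | OUT=(all ⊤)
  B4: | IN=(all ⊤) | OUT=(all ⊤)
  B5: | IN=(all ⊤) | OUT=(all ⊤)

Merge at B2: IN[B2] = OUT[B1] = {a: ⊤, b: ⊤, c: ⊤, d: ⊤, e: ⊤, f: ⊤}
Applying B2's transfer function to that IN value gives OUT[B2] (row B2 above).

Answer: {a: ⊤, b: ⊤, c: ⊤, d: +, e: ⊤, f: ⊤}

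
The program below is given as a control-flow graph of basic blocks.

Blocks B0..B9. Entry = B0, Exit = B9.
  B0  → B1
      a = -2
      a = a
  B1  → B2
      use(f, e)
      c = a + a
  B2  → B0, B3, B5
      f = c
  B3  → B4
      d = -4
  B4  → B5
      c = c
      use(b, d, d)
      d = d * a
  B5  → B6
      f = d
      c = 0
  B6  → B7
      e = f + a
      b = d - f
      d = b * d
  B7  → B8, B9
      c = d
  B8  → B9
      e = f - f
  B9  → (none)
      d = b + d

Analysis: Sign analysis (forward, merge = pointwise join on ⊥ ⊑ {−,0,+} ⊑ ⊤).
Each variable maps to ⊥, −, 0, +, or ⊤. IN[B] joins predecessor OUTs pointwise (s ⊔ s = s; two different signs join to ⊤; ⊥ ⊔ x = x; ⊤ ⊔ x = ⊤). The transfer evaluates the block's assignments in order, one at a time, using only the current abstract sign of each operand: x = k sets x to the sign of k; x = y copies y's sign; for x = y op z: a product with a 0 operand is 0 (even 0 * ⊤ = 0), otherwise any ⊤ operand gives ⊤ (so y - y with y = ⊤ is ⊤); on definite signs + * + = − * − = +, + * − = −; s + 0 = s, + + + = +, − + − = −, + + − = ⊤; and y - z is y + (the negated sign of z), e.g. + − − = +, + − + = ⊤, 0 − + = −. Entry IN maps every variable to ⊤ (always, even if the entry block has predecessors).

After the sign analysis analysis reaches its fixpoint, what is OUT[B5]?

Fixpoint table:
  B0:   IN=(all ⊤)   OUT={a:-; rest ⊤}
  B1:   IN={a:-; rest ⊤}   OUT={a:-, c:-; rest ⊤}
  B2:   IN={a:-, c:-; rest ⊤}   OUT={a:-, c:-, f:-; rest ⊤}
  B3:   IN={a:-, c:-, f:-; rest ⊤}   OUT={a:-, c:-, d:-, f:-; rest ⊤}
  B4:   IN={a:-, c:-, d:-, f:-; rest ⊤}   OUT={a:-, c:-, d:+, f:-; rest ⊤}
  B5:   IN={a:-, c:-, f:-; rest ⊤}   OUT={a:-, c:0; rest ⊤}
  B6:   IN={a:-, c:0; rest ⊤}   OUT={a:-, c:0; rest ⊤}
  B7:   IN={a:-, c:0; rest ⊤}   OUT={a:-; rest ⊤}
  B8:   IN={a:-; rest ⊤}   OUT={a:-; rest ⊤}
  B9:   IN={a:-; rest ⊤}   OUT={a:-; rest ⊤}

Merge at B5: IN[B5] = OUT[B2] ⊔ OUT[B4] = {a: -, b: ⊤, c: -, d: ⊤, e: ⊤, f: -}
Applying B5's transfer function to that IN value gives OUT[B5] (row B5 above).

Answer: {a: -, b: ⊤, c: 0, d: ⊤, e: ⊤, f: ⊤}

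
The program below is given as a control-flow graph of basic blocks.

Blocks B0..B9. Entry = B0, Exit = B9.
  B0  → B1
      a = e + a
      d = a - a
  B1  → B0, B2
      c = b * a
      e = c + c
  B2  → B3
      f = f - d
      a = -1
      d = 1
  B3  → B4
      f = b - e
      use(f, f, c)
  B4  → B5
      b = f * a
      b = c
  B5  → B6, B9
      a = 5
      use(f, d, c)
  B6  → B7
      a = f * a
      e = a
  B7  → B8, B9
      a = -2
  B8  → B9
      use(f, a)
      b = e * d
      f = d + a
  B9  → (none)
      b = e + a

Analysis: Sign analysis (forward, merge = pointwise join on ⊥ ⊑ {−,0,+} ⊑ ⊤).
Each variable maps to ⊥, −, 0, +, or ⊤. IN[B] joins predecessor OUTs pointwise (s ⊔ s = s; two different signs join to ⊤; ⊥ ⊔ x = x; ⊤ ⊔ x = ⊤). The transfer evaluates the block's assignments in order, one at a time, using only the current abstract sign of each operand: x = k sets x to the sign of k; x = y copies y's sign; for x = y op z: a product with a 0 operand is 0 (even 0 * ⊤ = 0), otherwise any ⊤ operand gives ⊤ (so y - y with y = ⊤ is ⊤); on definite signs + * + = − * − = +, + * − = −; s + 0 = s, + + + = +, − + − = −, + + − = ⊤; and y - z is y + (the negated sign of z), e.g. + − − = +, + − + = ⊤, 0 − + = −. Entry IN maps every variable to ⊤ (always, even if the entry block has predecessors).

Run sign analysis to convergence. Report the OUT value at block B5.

Answer: {a: +, b: ⊤, c: ⊤, d: +, e: ⊤, f: ⊤}

Trace:
Fixpoint table:
  B0:  IN=(all ⊤)  OUT=(all ⊤)
  B1:  IN=(all ⊤)  OUT=(all ⊤)
  B2:  IN=(all ⊤)  OUT={a:-, d:+; rest ⊤}
  B3:  IN={a:-, d:+; rest ⊤}  OUT={a:-, d:+; rest ⊤}
  B4:  IN={a:-, d:+; rest ⊤}  OUT={a:-, d:+; rest ⊤}
  B5:  IN={a:-, d:+; rest ⊤}  OUT={a:+, d:+; rest ⊤}
  B6:  IN={a:+, d:+; rest ⊤}  OUT={d:+; rest ⊤}
  B7:  IN={d:+; rest ⊤}  OUT={a:-, d:+; rest ⊤}
  B8:  IN={a:-, d:+; rest ⊤}  OUT={a:-, d:+; rest ⊤}
  B9:  IN={d:+; rest ⊤}  OUT={d:+; rest ⊤}

Merge at B5: IN[B5] = OUT[B4] = {a: -, b: ⊤, c: ⊤, d: +, e: ⊤, f: ⊤}
Applying B5's transfer function to that IN value gives OUT[B5] (row B5 above).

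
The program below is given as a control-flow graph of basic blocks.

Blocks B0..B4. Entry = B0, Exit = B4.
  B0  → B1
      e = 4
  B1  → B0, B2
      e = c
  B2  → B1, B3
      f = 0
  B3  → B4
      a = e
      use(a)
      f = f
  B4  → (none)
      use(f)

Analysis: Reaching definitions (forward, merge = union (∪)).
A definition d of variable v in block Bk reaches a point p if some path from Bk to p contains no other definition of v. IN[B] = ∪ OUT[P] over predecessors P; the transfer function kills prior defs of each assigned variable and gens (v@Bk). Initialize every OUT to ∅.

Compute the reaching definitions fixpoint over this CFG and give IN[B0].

Per-block solution:
  B0: | IN={e@B1, f@B2} | OUT={e@B0, f@B2}
  B1: | IN={e@B0, e@B1, f@B2} | OUT={e@B1, f@B2}
  B2: | IN={e@B1, f@B2} | OUT={e@B1, f@B2}
  B3: | IN={e@B1, f@B2} | OUT={a@B3, e@B1, f@B3}
  B4: | IN={a@B3, e@B1, f@B3} | OUT={a@B3, e@B1, f@B3}

Merge at B0 (entry node, so the boundary value {} is joined with the incoming edge(s)): IN[B0] = {} ⊔ OUT[B1] = {e@B1, f@B2}

Answer: {e@B1, f@B2}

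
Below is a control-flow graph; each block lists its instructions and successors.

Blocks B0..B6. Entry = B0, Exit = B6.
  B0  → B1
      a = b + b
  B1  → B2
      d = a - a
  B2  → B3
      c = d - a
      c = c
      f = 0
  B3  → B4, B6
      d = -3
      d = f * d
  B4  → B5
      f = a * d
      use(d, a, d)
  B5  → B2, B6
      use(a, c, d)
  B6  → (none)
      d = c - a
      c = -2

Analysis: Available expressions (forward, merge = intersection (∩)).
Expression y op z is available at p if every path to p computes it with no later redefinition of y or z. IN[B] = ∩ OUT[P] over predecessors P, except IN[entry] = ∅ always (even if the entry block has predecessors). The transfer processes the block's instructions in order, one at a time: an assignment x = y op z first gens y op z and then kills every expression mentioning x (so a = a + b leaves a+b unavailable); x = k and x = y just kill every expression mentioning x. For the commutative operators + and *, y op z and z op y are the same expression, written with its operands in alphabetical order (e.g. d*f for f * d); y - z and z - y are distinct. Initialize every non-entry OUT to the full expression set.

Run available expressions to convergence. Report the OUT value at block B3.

Converged values:
  B0: | IN={} | OUT={b+b}
  B1: | IN={b+b} | OUT={a-a, b+b}
  B2: | IN={a-a, b+b} | OUT={a-a, b+b, d-a}
  B3: | IN={a-a, b+b, d-a} | OUT={a-a, b+b}
  B4: | IN={a-a, b+b} | OUT={a*d, a-a, b+b}
  B5: | IN={a*d, a-a, b+b} | OUT={a*d, a-a, b+b}
  B6: | IN={a-a, b+b} | OUT={a-a, b+b}

Merge at B3: IN[B3] = OUT[B2] = {a-a, b+b, d-a}
Applying B3's transfer function to that IN value gives OUT[B3] (row B3 above).

Answer: {a-a, b+b}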